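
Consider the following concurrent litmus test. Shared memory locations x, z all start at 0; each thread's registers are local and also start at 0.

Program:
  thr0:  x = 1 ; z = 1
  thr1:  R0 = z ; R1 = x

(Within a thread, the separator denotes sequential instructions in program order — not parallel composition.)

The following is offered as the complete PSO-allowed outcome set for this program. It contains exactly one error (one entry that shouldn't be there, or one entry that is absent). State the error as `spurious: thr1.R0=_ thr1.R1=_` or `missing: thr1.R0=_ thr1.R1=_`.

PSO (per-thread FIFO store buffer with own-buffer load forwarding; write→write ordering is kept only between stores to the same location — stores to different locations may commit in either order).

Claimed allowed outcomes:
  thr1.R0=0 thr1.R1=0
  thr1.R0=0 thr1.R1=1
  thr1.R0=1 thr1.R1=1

outcome vector order: (thr1.R0,thr1.R1)
PSO: 4 outcomes — {00, 01, 10, 11}
PSO∖claimed = {10}

missing: thr1.R0=1 thr1.R1=0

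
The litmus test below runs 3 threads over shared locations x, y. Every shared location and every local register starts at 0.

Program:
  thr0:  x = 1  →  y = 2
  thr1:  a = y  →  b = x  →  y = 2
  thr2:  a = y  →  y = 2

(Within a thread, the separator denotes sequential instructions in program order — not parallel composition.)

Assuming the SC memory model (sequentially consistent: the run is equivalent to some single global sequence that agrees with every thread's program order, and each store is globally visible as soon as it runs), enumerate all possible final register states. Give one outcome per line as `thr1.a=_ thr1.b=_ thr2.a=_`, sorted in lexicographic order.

outcome vector order: (thr1.a,thr1.b,thr2.a)
|SC outcomes| = 7

thr1.a=0 thr1.b=0 thr2.a=0
thr1.a=0 thr1.b=0 thr2.a=2
thr1.a=0 thr1.b=1 thr2.a=0
thr1.a=0 thr1.b=1 thr2.a=2
thr1.a=2 thr1.b=0 thr2.a=0
thr1.a=2 thr1.b=1 thr2.a=0
thr1.a=2 thr1.b=1 thr2.a=2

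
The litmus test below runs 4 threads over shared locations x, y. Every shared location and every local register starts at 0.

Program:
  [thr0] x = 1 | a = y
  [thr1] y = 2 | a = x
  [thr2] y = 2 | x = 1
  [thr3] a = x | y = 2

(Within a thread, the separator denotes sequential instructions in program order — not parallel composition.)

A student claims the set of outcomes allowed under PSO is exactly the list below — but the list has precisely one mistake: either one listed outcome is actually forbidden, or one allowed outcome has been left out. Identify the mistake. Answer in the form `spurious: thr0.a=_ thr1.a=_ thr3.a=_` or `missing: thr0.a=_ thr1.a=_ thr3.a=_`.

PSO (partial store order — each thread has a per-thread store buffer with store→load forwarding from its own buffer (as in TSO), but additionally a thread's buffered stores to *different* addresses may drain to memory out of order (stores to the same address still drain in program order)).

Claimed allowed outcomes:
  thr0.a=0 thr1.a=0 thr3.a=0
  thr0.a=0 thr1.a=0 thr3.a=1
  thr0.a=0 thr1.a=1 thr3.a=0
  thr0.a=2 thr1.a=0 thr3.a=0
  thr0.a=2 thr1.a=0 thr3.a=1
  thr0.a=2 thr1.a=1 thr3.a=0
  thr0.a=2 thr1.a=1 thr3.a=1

outcome vector order: (thr0.a,thr1.a,thr3.a)
[PSO] allowed = {(0,0,0); (0,0,1); (0,1,0); (0,1,1); (2,0,0); (2,0,1); (2,1,0); (2,1,1)}
PSO∖claimed = {(0,1,1)}

missing: thr0.a=0 thr1.a=1 thr3.a=1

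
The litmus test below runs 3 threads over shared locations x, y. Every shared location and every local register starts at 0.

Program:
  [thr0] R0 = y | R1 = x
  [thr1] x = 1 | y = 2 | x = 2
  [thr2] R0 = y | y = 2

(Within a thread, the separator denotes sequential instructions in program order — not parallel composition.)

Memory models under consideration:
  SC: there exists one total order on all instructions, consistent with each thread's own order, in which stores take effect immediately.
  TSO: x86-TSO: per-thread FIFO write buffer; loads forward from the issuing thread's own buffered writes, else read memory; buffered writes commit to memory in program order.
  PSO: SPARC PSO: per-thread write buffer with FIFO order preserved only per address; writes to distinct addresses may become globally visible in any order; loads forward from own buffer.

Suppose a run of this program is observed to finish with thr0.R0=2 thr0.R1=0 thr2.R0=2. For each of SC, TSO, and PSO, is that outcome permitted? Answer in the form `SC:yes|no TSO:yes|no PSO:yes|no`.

SC:no TSO:no PSO:yes

outcome vector order: (thr0.R0,thr0.R1,thr2.R0)
[SC] allowed = {0/0/0 0/0/2 0/1/0 0/1/2 0/2/0 0/2/2 2/0/0 2/1/0 2/1/2 2/2/0 2/2/2}
[TSO] allowed = {0/0/0 0/0/2 0/1/0 0/1/2 0/2/0 0/2/2 2/0/0 2/1/0 2/1/2 2/2/0 2/2/2}
[PSO] allowed = {0/0/0 0/0/2 0/1/0 0/1/2 0/2/0 0/2/2 2/0/0 2/0/2 2/1/0 2/1/2 2/2/0 2/2/2}
target 2/0/2 ∈ {PSO}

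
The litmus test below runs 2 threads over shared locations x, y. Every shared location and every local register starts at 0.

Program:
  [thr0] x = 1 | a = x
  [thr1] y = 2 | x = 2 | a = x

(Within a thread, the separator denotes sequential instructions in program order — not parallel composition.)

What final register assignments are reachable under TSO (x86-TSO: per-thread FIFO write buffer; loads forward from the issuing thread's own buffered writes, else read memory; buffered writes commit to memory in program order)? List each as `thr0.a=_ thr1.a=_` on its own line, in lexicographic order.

thr0.a=1 thr1.a=1
thr0.a=1 thr1.a=2
thr0.a=2 thr1.a=2

outcome vector order: (thr0.a,thr1.a)
|TSO outcomes| = 3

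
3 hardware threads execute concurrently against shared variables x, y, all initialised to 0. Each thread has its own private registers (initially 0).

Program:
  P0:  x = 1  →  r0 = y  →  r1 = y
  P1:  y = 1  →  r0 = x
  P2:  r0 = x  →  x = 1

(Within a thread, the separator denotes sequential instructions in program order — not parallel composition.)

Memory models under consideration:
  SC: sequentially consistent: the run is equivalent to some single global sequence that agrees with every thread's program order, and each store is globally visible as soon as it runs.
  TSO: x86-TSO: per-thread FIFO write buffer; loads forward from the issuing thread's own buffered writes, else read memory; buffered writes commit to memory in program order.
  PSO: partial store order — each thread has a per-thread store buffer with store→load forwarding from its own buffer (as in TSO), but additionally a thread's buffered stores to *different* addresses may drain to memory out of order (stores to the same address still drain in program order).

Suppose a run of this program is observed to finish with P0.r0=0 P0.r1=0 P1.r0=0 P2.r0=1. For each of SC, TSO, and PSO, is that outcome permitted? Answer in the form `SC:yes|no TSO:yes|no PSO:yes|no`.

SC:no TSO:yes PSO:yes

outcome vector order: (P0.r0,P0.r1,P1.r0,P2.r0)
under SC → <0 0 1 0>; <0 0 1 1>; <0 1 1 0>; <0 1 1 1>; <1 1 0 0>; <1 1 0 1>; <1 1 1 0>; <1 1 1 1>
under TSO → <0 0 0 0>; <0 0 0 1>; <0 0 1 0>; <0 0 1 1>; <0 1 0 0>; <0 1 0 1>; <0 1 1 0>; <0 1 1 1>; <1 1 0 0>; <1 1 0 1>; <1 1 1 0>; <1 1 1 1>
under PSO → <0 0 0 0>; <0 0 0 1>; <0 0 1 0>; <0 0 1 1>; <0 1 0 0>; <0 1 0 1>; <0 1 1 0>; <0 1 1 1>; <1 1 0 0>; <1 1 0 1>; <1 1 1 0>; <1 1 1 1>
target <0 0 0 1> ∈ {TSO,PSO}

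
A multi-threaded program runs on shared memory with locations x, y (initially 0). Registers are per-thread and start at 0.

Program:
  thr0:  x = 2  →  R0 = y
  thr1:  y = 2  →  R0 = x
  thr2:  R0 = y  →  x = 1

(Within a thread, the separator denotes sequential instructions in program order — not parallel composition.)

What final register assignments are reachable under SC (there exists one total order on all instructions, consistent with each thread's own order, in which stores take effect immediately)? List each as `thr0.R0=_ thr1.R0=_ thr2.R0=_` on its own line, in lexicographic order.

thr0.R0=0 thr1.R0=1 thr2.R0=0
thr0.R0=0 thr1.R0=1 thr2.R0=2
thr0.R0=0 thr1.R0=2 thr2.R0=0
thr0.R0=0 thr1.R0=2 thr2.R0=2
thr0.R0=2 thr1.R0=0 thr2.R0=0
thr0.R0=2 thr1.R0=0 thr2.R0=2
thr0.R0=2 thr1.R0=1 thr2.R0=0
thr0.R0=2 thr1.R0=1 thr2.R0=2
thr0.R0=2 thr1.R0=2 thr2.R0=0
thr0.R0=2 thr1.R0=2 thr2.R0=2

outcome vector order: (thr0.R0,thr1.R0,thr2.R0)
|SC outcomes| = 10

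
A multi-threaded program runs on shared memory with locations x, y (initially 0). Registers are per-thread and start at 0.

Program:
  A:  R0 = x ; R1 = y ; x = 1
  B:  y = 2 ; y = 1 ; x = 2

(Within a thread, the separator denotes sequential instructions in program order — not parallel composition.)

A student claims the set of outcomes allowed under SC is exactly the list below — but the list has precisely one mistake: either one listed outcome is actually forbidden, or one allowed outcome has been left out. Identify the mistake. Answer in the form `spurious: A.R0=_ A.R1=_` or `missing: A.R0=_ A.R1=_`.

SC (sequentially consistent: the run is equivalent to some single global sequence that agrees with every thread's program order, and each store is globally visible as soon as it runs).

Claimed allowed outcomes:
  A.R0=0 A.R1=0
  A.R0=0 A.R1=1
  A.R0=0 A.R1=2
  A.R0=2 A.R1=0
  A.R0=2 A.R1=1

outcome vector order: (A.R0,A.R1)
under SC → 0/0 0/1 0/2 2/1
claimed∖SC = {2/0}

spurious: A.R0=2 A.R1=0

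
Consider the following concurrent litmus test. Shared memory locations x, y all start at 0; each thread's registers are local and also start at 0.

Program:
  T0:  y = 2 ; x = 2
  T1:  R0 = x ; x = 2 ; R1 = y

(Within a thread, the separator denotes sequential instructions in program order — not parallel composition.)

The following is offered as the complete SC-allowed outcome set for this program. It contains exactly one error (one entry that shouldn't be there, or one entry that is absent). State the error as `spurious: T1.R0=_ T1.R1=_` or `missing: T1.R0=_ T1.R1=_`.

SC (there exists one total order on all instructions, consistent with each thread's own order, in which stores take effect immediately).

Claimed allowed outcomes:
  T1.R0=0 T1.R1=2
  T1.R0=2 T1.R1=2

outcome vector order: (T1.R0,T1.R1)
SC: 3 outcomes — {0/0 0/2 2/2}
SC∖claimed = {0/0}

missing: T1.R0=0 T1.R1=0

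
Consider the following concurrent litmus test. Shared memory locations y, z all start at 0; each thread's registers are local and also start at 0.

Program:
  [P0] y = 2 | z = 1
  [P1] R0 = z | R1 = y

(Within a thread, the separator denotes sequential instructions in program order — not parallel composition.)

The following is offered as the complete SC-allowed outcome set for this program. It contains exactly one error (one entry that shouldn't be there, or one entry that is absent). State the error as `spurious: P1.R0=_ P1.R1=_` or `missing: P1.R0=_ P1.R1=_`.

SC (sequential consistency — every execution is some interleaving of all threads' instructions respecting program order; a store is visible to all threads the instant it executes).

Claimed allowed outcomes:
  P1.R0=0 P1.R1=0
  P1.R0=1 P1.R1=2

outcome vector order: (P1.R0,P1.R1)
under SC → 00; 02; 12
SC∖claimed = {02}

missing: P1.R0=0 P1.R1=2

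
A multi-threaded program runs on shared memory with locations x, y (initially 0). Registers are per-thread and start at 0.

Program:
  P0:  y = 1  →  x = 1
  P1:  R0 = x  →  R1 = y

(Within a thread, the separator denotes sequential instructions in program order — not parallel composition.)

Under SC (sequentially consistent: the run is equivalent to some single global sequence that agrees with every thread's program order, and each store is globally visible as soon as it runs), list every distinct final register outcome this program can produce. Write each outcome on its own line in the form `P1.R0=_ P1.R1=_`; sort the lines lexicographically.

P1.R0=0 P1.R1=0
P1.R0=0 P1.R1=1
P1.R0=1 P1.R1=1

outcome vector order: (P1.R0,P1.R1)
|SC outcomes| = 3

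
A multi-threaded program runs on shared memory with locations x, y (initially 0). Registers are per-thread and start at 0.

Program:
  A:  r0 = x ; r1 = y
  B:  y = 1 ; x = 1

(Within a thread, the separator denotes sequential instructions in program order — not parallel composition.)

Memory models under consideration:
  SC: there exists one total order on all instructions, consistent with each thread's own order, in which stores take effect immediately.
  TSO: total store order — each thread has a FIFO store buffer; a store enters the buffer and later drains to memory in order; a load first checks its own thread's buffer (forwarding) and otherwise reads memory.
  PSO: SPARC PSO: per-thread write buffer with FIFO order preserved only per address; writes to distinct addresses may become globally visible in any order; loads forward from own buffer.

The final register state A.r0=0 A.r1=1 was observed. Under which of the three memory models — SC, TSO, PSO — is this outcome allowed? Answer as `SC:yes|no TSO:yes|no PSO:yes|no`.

outcome vector order: (A.r0,A.r1)
SC: 3 outcomes — {(0,0), (0,1), (1,1)}
TSO: 3 outcomes — {(0,0), (0,1), (1,1)}
PSO: 4 outcomes — {(0,0), (0,1), (1,0), (1,1)}
target (0,1) ∈ {SC,TSO,PSO}

SC:yes TSO:yes PSO:yes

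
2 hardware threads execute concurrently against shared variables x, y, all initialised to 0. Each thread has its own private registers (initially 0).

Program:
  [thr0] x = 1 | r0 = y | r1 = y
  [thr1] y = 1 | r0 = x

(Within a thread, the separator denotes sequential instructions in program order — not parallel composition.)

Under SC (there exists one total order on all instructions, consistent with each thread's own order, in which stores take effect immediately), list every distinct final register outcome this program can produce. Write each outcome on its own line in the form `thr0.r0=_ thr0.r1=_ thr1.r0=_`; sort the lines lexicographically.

thr0.r0=0 thr0.r1=0 thr1.r0=1
thr0.r0=0 thr0.r1=1 thr1.r0=1
thr0.r0=1 thr0.r1=1 thr1.r0=0
thr0.r0=1 thr0.r1=1 thr1.r0=1

outcome vector order: (thr0.r0,thr0.r1,thr1.r0)
|SC outcomes| = 4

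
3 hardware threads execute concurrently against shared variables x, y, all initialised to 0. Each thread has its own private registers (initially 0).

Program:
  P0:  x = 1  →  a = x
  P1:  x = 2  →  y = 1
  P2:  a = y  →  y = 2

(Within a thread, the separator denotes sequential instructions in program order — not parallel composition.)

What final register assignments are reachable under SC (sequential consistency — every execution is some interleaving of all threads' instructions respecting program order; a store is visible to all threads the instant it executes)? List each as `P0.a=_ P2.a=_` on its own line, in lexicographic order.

outcome vector order: (P0.a,P2.a)
|SC outcomes| = 4

P0.a=1 P2.a=0
P0.a=1 P2.a=1
P0.a=2 P2.a=0
P0.a=2 P2.a=1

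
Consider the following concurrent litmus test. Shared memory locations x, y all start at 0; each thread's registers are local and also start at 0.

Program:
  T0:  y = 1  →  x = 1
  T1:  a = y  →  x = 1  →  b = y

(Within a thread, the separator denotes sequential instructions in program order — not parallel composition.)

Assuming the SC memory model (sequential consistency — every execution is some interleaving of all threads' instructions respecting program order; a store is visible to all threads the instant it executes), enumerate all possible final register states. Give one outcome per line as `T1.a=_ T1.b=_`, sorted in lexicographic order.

T1.a=0 T1.b=0
T1.a=0 T1.b=1
T1.a=1 T1.b=1

outcome vector order: (T1.a,T1.b)
|SC outcomes| = 3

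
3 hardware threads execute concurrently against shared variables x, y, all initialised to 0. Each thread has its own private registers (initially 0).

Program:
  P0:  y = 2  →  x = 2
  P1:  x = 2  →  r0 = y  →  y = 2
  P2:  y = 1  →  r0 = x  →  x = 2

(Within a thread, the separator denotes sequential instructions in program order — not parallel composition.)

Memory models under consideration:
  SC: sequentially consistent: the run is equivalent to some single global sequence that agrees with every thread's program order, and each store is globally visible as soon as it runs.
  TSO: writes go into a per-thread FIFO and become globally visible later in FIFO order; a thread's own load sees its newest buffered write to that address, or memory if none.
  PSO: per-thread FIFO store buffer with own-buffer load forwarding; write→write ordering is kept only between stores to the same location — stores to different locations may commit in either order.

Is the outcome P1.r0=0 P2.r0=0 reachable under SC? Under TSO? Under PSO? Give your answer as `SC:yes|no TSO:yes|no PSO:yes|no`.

outcome vector order: (P1.r0,P2.r0)
SC: 5 outcomes — {<0 2>, <1 0>, <1 2>, <2 0>, <2 2>}
TSO: 6 outcomes — {<0 0>, <0 2>, <1 0>, <1 2>, <2 0>, <2 2>}
PSO: 6 outcomes — {<0 0>, <0 2>, <1 0>, <1 2>, <2 0>, <2 2>}
target <0 0> ∈ {TSO,PSO}

SC:no TSO:yes PSO:yes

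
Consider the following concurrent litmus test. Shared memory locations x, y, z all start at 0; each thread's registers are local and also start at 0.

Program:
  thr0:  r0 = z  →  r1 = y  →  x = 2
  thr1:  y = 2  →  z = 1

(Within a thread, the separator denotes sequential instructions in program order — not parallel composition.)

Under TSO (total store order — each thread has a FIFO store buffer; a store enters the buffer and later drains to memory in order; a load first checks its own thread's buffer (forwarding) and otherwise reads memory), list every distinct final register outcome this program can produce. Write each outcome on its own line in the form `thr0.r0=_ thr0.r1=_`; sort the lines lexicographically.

thr0.r0=0 thr0.r1=0
thr0.r0=0 thr0.r1=2
thr0.r0=1 thr0.r1=2

outcome vector order: (thr0.r0,thr0.r1)
|TSO outcomes| = 3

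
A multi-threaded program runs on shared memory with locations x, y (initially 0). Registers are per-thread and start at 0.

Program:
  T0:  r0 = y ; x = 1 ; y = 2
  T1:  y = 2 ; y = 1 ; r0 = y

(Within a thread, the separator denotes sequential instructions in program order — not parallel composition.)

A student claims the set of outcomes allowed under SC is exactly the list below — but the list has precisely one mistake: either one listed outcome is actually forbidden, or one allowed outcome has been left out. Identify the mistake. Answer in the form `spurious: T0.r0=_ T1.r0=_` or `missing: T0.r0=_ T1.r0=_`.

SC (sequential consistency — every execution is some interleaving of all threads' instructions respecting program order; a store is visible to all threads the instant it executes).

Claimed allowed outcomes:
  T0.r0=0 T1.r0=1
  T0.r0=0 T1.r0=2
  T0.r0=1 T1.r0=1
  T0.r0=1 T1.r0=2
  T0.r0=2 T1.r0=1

missing: T0.r0=2 T1.r0=2

outcome vector order: (T0.r0,T1.r0)
[SC] allowed = {01, 02, 11, 12, 21, 22}
SC∖claimed = {22}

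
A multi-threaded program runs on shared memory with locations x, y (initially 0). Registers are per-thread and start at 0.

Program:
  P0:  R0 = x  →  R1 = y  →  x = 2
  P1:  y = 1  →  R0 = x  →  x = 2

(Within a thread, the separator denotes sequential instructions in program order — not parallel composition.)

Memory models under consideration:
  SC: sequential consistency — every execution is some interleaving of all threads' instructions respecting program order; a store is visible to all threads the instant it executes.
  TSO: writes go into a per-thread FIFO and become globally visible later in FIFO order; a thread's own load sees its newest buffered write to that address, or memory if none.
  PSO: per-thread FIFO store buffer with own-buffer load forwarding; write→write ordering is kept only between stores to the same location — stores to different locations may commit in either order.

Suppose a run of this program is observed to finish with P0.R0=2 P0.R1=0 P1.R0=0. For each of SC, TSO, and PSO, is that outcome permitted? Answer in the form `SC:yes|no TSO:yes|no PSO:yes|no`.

SC:no TSO:no PSO:yes

outcome vector order: (P0.R0,P0.R1,P1.R0)
SC (5): 000, 002, 010, 012, 210
TSO (5): 000, 002, 010, 012, 210
PSO (6): 000, 002, 010, 012, 200, 210
target 200 ∈ {PSO}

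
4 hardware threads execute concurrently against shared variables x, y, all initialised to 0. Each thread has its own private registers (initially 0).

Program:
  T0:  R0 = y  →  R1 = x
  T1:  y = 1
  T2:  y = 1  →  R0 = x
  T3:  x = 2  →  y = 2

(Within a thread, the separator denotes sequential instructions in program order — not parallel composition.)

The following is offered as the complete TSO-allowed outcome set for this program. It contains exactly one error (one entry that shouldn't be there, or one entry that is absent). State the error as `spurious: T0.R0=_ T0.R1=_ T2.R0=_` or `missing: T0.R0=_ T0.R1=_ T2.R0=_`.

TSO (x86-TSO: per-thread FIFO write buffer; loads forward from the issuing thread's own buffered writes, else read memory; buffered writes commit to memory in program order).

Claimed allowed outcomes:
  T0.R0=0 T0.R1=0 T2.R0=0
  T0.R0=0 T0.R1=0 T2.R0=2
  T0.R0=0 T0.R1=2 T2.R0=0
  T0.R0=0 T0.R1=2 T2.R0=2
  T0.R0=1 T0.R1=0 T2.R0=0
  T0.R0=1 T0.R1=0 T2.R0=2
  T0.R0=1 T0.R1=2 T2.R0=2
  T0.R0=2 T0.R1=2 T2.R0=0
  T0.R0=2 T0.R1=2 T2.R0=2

outcome vector order: (T0.R0,T0.R1,T2.R0)
TSO (10): 000, 002, 020, 022, 100, 102, 120, 122, 220, 222
TSO∖claimed = {120}

missing: T0.R0=1 T0.R1=2 T2.R0=0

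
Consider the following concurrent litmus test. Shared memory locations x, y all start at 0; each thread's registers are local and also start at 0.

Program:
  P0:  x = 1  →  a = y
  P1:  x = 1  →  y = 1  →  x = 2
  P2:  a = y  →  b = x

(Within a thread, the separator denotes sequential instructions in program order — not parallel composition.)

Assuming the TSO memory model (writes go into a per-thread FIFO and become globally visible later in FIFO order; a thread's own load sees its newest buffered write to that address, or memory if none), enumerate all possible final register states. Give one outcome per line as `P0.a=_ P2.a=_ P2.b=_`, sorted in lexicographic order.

outcome vector order: (P0.a,P2.a,P2.b)
|TSO outcomes| = 10

P0.a=0 P2.a=0 P2.b=0
P0.a=0 P2.a=0 P2.b=1
P0.a=0 P2.a=0 P2.b=2
P0.a=0 P2.a=1 P2.b=1
P0.a=0 P2.a=1 P2.b=2
P0.a=1 P2.a=0 P2.b=0
P0.a=1 P2.a=0 P2.b=1
P0.a=1 P2.a=0 P2.b=2
P0.a=1 P2.a=1 P2.b=1
P0.a=1 P2.a=1 P2.b=2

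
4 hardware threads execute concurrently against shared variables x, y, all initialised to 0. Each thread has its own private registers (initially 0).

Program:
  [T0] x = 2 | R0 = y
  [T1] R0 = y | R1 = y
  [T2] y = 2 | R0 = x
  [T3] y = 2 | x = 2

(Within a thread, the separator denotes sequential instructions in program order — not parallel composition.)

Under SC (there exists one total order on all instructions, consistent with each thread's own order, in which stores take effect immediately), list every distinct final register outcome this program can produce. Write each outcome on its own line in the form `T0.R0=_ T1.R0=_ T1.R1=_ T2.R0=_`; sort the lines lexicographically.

T0.R0=0 T1.R0=0 T1.R1=0 T2.R0=2
T0.R0=0 T1.R0=0 T1.R1=2 T2.R0=2
T0.R0=0 T1.R0=2 T1.R1=2 T2.R0=2
T0.R0=2 T1.R0=0 T1.R1=0 T2.R0=0
T0.R0=2 T1.R0=0 T1.R1=0 T2.R0=2
T0.R0=2 T1.R0=0 T1.R1=2 T2.R0=0
T0.R0=2 T1.R0=0 T1.R1=2 T2.R0=2
T0.R0=2 T1.R0=2 T1.R1=2 T2.R0=0
T0.R0=2 T1.R0=2 T1.R1=2 T2.R0=2

outcome vector order: (T0.R0,T1.R0,T1.R1,T2.R0)
|SC outcomes| = 9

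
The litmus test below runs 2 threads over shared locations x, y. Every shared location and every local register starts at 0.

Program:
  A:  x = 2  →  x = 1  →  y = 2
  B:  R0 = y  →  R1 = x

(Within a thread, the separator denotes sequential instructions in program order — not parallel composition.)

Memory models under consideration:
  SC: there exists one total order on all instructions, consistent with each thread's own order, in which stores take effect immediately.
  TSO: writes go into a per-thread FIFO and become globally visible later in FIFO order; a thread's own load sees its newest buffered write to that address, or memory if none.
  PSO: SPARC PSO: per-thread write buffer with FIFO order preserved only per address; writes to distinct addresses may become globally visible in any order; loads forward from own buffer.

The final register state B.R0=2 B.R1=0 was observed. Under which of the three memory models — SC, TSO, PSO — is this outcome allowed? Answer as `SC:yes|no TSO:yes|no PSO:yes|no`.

SC:no TSO:no PSO:yes

outcome vector order: (B.R0,B.R1)
under SC → 0/0; 0/1; 0/2; 2/1
under TSO → 0/0; 0/1; 0/2; 2/1
under PSO → 0/0; 0/1; 0/2; 2/0; 2/1; 2/2
target 2/0 ∈ {PSO}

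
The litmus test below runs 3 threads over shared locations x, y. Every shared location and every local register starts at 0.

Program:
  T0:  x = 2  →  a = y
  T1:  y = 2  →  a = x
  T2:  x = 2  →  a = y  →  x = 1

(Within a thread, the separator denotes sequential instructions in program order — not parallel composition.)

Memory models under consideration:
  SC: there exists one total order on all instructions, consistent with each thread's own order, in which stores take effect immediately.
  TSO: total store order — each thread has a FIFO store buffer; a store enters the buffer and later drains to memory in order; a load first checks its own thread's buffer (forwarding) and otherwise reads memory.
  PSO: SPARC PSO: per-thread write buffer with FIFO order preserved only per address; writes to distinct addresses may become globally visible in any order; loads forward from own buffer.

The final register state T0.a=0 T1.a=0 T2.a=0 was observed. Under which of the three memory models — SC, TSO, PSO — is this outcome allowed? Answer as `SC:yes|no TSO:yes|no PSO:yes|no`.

outcome vector order: (T0.a,T1.a,T2.a)
SC (9): 0/1/0 0/1/2 0/2/0 0/2/2 2/0/2 2/1/0 2/1/2 2/2/0 2/2/2
TSO (12): 0/0/0 0/0/2 0/1/0 0/1/2 0/2/0 0/2/2 2/0/0 2/0/2 2/1/0 2/1/2 2/2/0 2/2/2
PSO (12): 0/0/0 0/0/2 0/1/0 0/1/2 0/2/0 0/2/2 2/0/0 2/0/2 2/1/0 2/1/2 2/2/0 2/2/2
target 0/0/0 ∈ {TSO,PSO}

SC:no TSO:yes PSO:yes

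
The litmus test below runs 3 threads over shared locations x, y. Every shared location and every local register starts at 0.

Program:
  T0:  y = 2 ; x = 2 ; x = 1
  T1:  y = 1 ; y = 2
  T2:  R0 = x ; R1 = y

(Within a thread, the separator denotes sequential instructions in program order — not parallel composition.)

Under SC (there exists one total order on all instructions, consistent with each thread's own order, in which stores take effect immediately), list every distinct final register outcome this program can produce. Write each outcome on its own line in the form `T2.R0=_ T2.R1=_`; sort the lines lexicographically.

T2.R0=0 T2.R1=0
T2.R0=0 T2.R1=1
T2.R0=0 T2.R1=2
T2.R0=1 T2.R1=1
T2.R0=1 T2.R1=2
T2.R0=2 T2.R1=1
T2.R0=2 T2.R1=2

outcome vector order: (T2.R0,T2.R1)
|SC outcomes| = 7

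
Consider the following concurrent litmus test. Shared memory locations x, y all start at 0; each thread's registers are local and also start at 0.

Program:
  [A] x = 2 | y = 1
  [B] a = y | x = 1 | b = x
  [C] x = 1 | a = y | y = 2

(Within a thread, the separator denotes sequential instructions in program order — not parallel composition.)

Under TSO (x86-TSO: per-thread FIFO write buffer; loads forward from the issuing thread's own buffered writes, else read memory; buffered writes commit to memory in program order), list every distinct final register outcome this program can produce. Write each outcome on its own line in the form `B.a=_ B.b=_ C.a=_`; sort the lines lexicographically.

outcome vector order: (B.a,B.b,C.a)
|TSO outcomes| = 9

B.a=0 B.b=1 C.a=0
B.a=0 B.b=1 C.a=1
B.a=0 B.b=2 C.a=0
B.a=0 B.b=2 C.a=1
B.a=1 B.b=1 C.a=0
B.a=1 B.b=1 C.a=1
B.a=2 B.b=1 C.a=0
B.a=2 B.b=1 C.a=1
B.a=2 B.b=2 C.a=0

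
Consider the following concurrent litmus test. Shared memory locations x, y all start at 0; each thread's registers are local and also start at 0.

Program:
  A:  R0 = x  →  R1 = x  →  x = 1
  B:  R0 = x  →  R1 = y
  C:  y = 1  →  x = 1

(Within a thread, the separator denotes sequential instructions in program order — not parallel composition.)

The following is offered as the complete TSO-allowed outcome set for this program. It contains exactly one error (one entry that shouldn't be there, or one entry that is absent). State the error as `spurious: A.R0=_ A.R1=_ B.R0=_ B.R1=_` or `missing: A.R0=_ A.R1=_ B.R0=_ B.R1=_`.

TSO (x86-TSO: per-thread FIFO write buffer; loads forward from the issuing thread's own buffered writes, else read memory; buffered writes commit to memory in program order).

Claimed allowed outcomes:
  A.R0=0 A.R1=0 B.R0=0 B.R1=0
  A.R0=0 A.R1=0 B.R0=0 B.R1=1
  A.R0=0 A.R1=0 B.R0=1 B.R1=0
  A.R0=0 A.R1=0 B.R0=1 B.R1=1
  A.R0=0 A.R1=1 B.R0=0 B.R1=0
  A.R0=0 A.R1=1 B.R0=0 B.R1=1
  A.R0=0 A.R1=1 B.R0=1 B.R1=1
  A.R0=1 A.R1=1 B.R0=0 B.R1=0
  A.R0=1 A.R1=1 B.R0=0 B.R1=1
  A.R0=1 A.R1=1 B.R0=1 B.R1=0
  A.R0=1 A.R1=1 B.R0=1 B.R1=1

spurious: A.R0=1 A.R1=1 B.R0=1 B.R1=0

outcome vector order: (A.R0,A.R1,B.R0,B.R1)
under TSO → (0,0,0,0), (0,0,0,1), (0,0,1,0), (0,0,1,1), (0,1,0,0), (0,1,0,1), (0,1,1,1), (1,1,0,0), (1,1,0,1), (1,1,1,1)
claimed∖TSO = {(1,1,1,0)}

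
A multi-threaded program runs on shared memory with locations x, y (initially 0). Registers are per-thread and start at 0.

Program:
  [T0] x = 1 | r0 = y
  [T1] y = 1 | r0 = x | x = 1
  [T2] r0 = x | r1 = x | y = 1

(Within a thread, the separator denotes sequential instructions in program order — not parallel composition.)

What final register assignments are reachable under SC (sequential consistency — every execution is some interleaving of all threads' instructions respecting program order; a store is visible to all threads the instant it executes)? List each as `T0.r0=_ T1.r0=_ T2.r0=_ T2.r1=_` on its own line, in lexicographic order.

outcome vector order: (T0.r0,T1.r0,T2.r0,T2.r1)
|SC outcomes| = 9

T0.r0=0 T1.r0=1 T2.r0=0 T2.r1=0
T0.r0=0 T1.r0=1 T2.r0=0 T2.r1=1
T0.r0=0 T1.r0=1 T2.r0=1 T2.r1=1
T0.r0=1 T1.r0=0 T2.r0=0 T2.r1=0
T0.r0=1 T1.r0=0 T2.r0=0 T2.r1=1
T0.r0=1 T1.r0=0 T2.r0=1 T2.r1=1
T0.r0=1 T1.r0=1 T2.r0=0 T2.r1=0
T0.r0=1 T1.r0=1 T2.r0=0 T2.r1=1
T0.r0=1 T1.r0=1 T2.r0=1 T2.r1=1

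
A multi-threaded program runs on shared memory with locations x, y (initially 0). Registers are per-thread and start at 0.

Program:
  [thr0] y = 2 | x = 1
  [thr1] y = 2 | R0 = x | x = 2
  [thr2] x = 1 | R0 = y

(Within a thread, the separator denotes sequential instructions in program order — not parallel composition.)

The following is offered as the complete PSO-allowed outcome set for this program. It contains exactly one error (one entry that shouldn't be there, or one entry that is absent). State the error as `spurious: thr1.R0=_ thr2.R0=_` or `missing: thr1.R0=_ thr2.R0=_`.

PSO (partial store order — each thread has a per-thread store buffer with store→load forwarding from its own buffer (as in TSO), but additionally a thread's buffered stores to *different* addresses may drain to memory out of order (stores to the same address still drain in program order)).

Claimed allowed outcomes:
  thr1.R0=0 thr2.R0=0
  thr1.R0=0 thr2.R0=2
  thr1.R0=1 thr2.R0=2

missing: thr1.R0=1 thr2.R0=0

outcome vector order: (thr1.R0,thr2.R0)
[PSO] allowed = {0/0, 0/2, 1/0, 1/2}
PSO∖claimed = {1/0}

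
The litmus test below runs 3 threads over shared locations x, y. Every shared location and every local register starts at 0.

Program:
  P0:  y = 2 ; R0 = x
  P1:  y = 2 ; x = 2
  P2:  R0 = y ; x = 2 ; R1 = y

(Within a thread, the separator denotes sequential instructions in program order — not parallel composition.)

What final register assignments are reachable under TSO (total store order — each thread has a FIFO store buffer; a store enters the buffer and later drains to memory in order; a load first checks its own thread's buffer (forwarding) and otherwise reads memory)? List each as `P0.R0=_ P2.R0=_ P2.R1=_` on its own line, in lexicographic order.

outcome vector order: (P0.R0,P2.R0,P2.R1)
|TSO outcomes| = 6

P0.R0=0 P2.R0=0 P2.R1=0
P0.R0=0 P2.R0=0 P2.R1=2
P0.R0=0 P2.R0=2 P2.R1=2
P0.R0=2 P2.R0=0 P2.R1=0
P0.R0=2 P2.R0=0 P2.R1=2
P0.R0=2 P2.R0=2 P2.R1=2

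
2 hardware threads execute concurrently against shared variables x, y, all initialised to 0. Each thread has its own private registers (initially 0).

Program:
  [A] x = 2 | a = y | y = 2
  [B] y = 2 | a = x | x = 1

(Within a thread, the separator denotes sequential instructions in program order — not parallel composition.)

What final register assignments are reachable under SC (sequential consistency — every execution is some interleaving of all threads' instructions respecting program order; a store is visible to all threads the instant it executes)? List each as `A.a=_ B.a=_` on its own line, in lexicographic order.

outcome vector order: (A.a,B.a)
|SC outcomes| = 3

A.a=0 B.a=2
A.a=2 B.a=0
A.a=2 B.a=2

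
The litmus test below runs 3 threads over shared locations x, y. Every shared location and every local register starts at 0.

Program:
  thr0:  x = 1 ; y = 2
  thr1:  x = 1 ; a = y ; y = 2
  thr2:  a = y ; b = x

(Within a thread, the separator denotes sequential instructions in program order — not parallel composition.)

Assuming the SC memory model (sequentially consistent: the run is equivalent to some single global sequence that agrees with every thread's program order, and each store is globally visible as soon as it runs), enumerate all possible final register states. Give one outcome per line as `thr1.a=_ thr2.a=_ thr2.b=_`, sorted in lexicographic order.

outcome vector order: (thr1.a,thr2.a,thr2.b)
|SC outcomes| = 6

thr1.a=0 thr2.a=0 thr2.b=0
thr1.a=0 thr2.a=0 thr2.b=1
thr1.a=0 thr2.a=2 thr2.b=1
thr1.a=2 thr2.a=0 thr2.b=0
thr1.a=2 thr2.a=0 thr2.b=1
thr1.a=2 thr2.a=2 thr2.b=1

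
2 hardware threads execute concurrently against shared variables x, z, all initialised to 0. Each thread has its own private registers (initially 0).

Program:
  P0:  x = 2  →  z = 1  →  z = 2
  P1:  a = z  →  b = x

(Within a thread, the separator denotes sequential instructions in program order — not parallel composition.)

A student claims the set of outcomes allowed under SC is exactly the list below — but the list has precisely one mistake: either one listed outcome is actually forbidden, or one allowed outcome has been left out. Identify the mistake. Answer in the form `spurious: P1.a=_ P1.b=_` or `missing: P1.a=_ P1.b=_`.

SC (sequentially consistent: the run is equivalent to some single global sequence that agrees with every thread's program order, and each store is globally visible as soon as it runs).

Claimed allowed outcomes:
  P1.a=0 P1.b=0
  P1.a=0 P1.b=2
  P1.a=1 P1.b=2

missing: P1.a=2 P1.b=2

outcome vector order: (P1.a,P1.b)
SC (4): 0/0, 0/2, 1/2, 2/2
SC∖claimed = {2/2}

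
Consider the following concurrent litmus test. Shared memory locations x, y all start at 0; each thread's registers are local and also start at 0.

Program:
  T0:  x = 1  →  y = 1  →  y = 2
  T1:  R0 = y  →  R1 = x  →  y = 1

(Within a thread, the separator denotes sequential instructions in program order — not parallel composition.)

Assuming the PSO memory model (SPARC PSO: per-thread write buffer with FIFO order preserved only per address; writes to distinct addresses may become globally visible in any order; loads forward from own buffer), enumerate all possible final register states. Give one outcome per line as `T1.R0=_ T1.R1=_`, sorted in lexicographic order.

outcome vector order: (T1.R0,T1.R1)
|PSO outcomes| = 6

T1.R0=0 T1.R1=0
T1.R0=0 T1.R1=1
T1.R0=1 T1.R1=0
T1.R0=1 T1.R1=1
T1.R0=2 T1.R1=0
T1.R0=2 T1.R1=1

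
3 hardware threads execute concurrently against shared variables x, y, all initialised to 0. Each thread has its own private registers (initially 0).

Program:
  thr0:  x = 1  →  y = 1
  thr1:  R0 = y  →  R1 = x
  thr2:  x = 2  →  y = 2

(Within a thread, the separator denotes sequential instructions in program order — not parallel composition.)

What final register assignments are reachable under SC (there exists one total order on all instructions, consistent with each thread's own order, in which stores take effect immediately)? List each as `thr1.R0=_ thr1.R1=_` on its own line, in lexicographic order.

outcome vector order: (thr1.R0,thr1.R1)
|SC outcomes| = 7

thr1.R0=0 thr1.R1=0
thr1.R0=0 thr1.R1=1
thr1.R0=0 thr1.R1=2
thr1.R0=1 thr1.R1=1
thr1.R0=1 thr1.R1=2
thr1.R0=2 thr1.R1=1
thr1.R0=2 thr1.R1=2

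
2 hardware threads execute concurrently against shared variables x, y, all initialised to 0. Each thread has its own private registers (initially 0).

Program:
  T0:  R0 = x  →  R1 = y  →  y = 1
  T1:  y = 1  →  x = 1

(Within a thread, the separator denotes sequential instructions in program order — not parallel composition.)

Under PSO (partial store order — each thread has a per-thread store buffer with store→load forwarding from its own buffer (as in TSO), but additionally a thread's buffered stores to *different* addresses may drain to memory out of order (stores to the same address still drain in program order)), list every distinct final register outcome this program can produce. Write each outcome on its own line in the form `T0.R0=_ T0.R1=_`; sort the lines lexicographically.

outcome vector order: (T0.R0,T0.R1)
|PSO outcomes| = 4

T0.R0=0 T0.R1=0
T0.R0=0 T0.R1=1
T0.R0=1 T0.R1=0
T0.R0=1 T0.R1=1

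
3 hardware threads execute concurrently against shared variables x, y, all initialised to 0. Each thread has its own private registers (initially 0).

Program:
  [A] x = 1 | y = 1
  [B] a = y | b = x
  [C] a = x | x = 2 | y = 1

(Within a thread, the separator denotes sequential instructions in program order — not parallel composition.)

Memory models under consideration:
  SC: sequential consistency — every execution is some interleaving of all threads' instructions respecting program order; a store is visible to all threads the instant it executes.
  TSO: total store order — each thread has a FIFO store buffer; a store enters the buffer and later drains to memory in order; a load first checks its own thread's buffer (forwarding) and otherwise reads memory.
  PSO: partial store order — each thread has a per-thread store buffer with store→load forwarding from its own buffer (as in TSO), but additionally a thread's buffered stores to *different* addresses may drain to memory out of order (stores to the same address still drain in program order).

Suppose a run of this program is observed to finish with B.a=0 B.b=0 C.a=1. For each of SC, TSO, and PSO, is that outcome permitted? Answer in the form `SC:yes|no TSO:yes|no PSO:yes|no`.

outcome vector order: (B.a,B.b,C.a)
SC: 10 outcomes — {0/0/0, 0/0/1, 0/1/0, 0/1/1, 0/2/0, 0/2/1, 1/1/0, 1/1/1, 1/2/0, 1/2/1}
TSO: 10 outcomes — {0/0/0, 0/0/1, 0/1/0, 0/1/1, 0/2/0, 0/2/1, 1/1/0, 1/1/1, 1/2/0, 1/2/1}
PSO: 12 outcomes — {0/0/0, 0/0/1, 0/1/0, 0/1/1, 0/2/0, 0/2/1, 1/0/0, 1/0/1, 1/1/0, 1/1/1, 1/2/0, 1/2/1}
target 0/0/1 ∈ {SC,TSO,PSO}

SC:yes TSO:yes PSO:yes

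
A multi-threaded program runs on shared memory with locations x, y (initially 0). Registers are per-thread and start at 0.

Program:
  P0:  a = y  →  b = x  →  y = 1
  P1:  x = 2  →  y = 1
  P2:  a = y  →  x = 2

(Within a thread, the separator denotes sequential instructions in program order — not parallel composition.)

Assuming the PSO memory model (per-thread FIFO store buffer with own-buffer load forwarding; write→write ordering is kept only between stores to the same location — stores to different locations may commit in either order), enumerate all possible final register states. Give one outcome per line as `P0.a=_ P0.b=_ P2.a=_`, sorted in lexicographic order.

P0.a=0 P0.b=0 P2.a=0
P0.a=0 P0.b=0 P2.a=1
P0.a=0 P0.b=2 P2.a=0
P0.a=0 P0.b=2 P2.a=1
P0.a=1 P0.b=0 P2.a=0
P0.a=1 P0.b=0 P2.a=1
P0.a=1 P0.b=2 P2.a=0
P0.a=1 P0.b=2 P2.a=1

outcome vector order: (P0.a,P0.b,P2.a)
|PSO outcomes| = 8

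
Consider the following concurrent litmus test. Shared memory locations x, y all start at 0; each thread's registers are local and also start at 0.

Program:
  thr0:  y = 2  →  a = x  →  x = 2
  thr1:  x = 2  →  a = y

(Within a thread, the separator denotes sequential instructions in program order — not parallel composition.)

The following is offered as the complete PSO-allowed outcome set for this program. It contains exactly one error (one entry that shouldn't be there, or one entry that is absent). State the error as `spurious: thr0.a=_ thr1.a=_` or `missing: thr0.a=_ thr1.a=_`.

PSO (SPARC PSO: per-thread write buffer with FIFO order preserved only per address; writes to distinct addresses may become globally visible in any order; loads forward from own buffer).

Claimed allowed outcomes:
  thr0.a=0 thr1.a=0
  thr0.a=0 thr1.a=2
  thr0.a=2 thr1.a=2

missing: thr0.a=2 thr1.a=0

outcome vector order: (thr0.a,thr1.a)
[PSO] allowed = {0/0, 0/2, 2/0, 2/2}
PSO∖claimed = {2/0}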